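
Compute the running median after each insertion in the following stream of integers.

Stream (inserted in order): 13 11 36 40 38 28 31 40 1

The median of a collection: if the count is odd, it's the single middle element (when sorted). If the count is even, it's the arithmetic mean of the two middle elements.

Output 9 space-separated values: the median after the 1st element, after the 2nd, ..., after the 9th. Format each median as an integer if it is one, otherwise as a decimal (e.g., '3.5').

Answer: 13 12 13 24.5 36 32 31 33.5 31

Derivation:
Step 1: insert 13 -> lo=[13] (size 1, max 13) hi=[] (size 0) -> median=13
Step 2: insert 11 -> lo=[11] (size 1, max 11) hi=[13] (size 1, min 13) -> median=12
Step 3: insert 36 -> lo=[11, 13] (size 2, max 13) hi=[36] (size 1, min 36) -> median=13
Step 4: insert 40 -> lo=[11, 13] (size 2, max 13) hi=[36, 40] (size 2, min 36) -> median=24.5
Step 5: insert 38 -> lo=[11, 13, 36] (size 3, max 36) hi=[38, 40] (size 2, min 38) -> median=36
Step 6: insert 28 -> lo=[11, 13, 28] (size 3, max 28) hi=[36, 38, 40] (size 3, min 36) -> median=32
Step 7: insert 31 -> lo=[11, 13, 28, 31] (size 4, max 31) hi=[36, 38, 40] (size 3, min 36) -> median=31
Step 8: insert 40 -> lo=[11, 13, 28, 31] (size 4, max 31) hi=[36, 38, 40, 40] (size 4, min 36) -> median=33.5
Step 9: insert 1 -> lo=[1, 11, 13, 28, 31] (size 5, max 31) hi=[36, 38, 40, 40] (size 4, min 36) -> median=31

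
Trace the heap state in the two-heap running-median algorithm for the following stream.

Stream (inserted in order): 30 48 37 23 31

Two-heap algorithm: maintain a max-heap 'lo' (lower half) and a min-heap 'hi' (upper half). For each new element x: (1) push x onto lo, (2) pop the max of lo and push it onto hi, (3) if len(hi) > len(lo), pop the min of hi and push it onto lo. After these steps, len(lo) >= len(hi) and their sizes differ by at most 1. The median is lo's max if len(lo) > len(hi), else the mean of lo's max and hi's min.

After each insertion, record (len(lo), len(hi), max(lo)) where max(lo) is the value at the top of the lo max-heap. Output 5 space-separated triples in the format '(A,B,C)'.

Answer: (1,0,30) (1,1,30) (2,1,37) (2,2,30) (3,2,31)

Derivation:
Step 1: insert 30 -> lo=[30] hi=[] -> (len(lo)=1, len(hi)=0, max(lo)=30)
Step 2: insert 48 -> lo=[30] hi=[48] -> (len(lo)=1, len(hi)=1, max(lo)=30)
Step 3: insert 37 -> lo=[30, 37] hi=[48] -> (len(lo)=2, len(hi)=1, max(lo)=37)
Step 4: insert 23 -> lo=[23, 30] hi=[37, 48] -> (len(lo)=2, len(hi)=2, max(lo)=30)
Step 5: insert 31 -> lo=[23, 30, 31] hi=[37, 48] -> (len(lo)=3, len(hi)=2, max(lo)=31)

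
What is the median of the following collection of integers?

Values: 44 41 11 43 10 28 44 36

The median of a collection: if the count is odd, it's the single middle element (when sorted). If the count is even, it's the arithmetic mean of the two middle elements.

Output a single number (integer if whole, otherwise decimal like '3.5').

Step 1: insert 44 -> lo=[44] (size 1, max 44) hi=[] (size 0) -> median=44
Step 2: insert 41 -> lo=[41] (size 1, max 41) hi=[44] (size 1, min 44) -> median=42.5
Step 3: insert 11 -> lo=[11, 41] (size 2, max 41) hi=[44] (size 1, min 44) -> median=41
Step 4: insert 43 -> lo=[11, 41] (size 2, max 41) hi=[43, 44] (size 2, min 43) -> median=42
Step 5: insert 10 -> lo=[10, 11, 41] (size 3, max 41) hi=[43, 44] (size 2, min 43) -> median=41
Step 6: insert 28 -> lo=[10, 11, 28] (size 3, max 28) hi=[41, 43, 44] (size 3, min 41) -> median=34.5
Step 7: insert 44 -> lo=[10, 11, 28, 41] (size 4, max 41) hi=[43, 44, 44] (size 3, min 43) -> median=41
Step 8: insert 36 -> lo=[10, 11, 28, 36] (size 4, max 36) hi=[41, 43, 44, 44] (size 4, min 41) -> median=38.5

Answer: 38.5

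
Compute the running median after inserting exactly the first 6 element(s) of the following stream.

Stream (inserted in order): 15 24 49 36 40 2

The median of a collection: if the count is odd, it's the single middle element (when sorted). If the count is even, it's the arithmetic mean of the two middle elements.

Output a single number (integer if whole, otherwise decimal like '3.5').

Step 1: insert 15 -> lo=[15] (size 1, max 15) hi=[] (size 0) -> median=15
Step 2: insert 24 -> lo=[15] (size 1, max 15) hi=[24] (size 1, min 24) -> median=19.5
Step 3: insert 49 -> lo=[15, 24] (size 2, max 24) hi=[49] (size 1, min 49) -> median=24
Step 4: insert 36 -> lo=[15, 24] (size 2, max 24) hi=[36, 49] (size 2, min 36) -> median=30
Step 5: insert 40 -> lo=[15, 24, 36] (size 3, max 36) hi=[40, 49] (size 2, min 40) -> median=36
Step 6: insert 2 -> lo=[2, 15, 24] (size 3, max 24) hi=[36, 40, 49] (size 3, min 36) -> median=30

Answer: 30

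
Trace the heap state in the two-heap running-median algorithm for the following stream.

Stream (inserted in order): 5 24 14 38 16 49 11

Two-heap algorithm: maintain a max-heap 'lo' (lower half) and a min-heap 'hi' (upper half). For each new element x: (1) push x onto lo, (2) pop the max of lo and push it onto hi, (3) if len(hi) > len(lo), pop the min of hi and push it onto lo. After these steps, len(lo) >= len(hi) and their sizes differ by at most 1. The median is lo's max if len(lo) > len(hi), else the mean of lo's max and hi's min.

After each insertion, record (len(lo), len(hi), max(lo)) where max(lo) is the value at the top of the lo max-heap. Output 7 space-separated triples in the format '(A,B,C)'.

Step 1: insert 5 -> lo=[5] hi=[] -> (len(lo)=1, len(hi)=0, max(lo)=5)
Step 2: insert 24 -> lo=[5] hi=[24] -> (len(lo)=1, len(hi)=1, max(lo)=5)
Step 3: insert 14 -> lo=[5, 14] hi=[24] -> (len(lo)=2, len(hi)=1, max(lo)=14)
Step 4: insert 38 -> lo=[5, 14] hi=[24, 38] -> (len(lo)=2, len(hi)=2, max(lo)=14)
Step 5: insert 16 -> lo=[5, 14, 16] hi=[24, 38] -> (len(lo)=3, len(hi)=2, max(lo)=16)
Step 6: insert 49 -> lo=[5, 14, 16] hi=[24, 38, 49] -> (len(lo)=3, len(hi)=3, max(lo)=16)
Step 7: insert 11 -> lo=[5, 11, 14, 16] hi=[24, 38, 49] -> (len(lo)=4, len(hi)=3, max(lo)=16)

Answer: (1,0,5) (1,1,5) (2,1,14) (2,2,14) (3,2,16) (3,3,16) (4,3,16)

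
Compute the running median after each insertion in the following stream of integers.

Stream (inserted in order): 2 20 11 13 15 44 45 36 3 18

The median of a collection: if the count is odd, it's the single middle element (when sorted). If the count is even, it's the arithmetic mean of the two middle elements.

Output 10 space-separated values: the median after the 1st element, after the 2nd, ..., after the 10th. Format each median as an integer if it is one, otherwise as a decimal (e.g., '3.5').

Step 1: insert 2 -> lo=[2] (size 1, max 2) hi=[] (size 0) -> median=2
Step 2: insert 20 -> lo=[2] (size 1, max 2) hi=[20] (size 1, min 20) -> median=11
Step 3: insert 11 -> lo=[2, 11] (size 2, max 11) hi=[20] (size 1, min 20) -> median=11
Step 4: insert 13 -> lo=[2, 11] (size 2, max 11) hi=[13, 20] (size 2, min 13) -> median=12
Step 5: insert 15 -> lo=[2, 11, 13] (size 3, max 13) hi=[15, 20] (size 2, min 15) -> median=13
Step 6: insert 44 -> lo=[2, 11, 13] (size 3, max 13) hi=[15, 20, 44] (size 3, min 15) -> median=14
Step 7: insert 45 -> lo=[2, 11, 13, 15] (size 4, max 15) hi=[20, 44, 45] (size 3, min 20) -> median=15
Step 8: insert 36 -> lo=[2, 11, 13, 15] (size 4, max 15) hi=[20, 36, 44, 45] (size 4, min 20) -> median=17.5
Step 9: insert 3 -> lo=[2, 3, 11, 13, 15] (size 5, max 15) hi=[20, 36, 44, 45] (size 4, min 20) -> median=15
Step 10: insert 18 -> lo=[2, 3, 11, 13, 15] (size 5, max 15) hi=[18, 20, 36, 44, 45] (size 5, min 18) -> median=16.5

Answer: 2 11 11 12 13 14 15 17.5 15 16.5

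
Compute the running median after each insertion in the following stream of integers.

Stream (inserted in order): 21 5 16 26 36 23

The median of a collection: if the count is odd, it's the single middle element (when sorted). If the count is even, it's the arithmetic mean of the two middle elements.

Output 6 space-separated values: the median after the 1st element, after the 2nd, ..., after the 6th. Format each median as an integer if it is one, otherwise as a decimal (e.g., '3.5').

Step 1: insert 21 -> lo=[21] (size 1, max 21) hi=[] (size 0) -> median=21
Step 2: insert 5 -> lo=[5] (size 1, max 5) hi=[21] (size 1, min 21) -> median=13
Step 3: insert 16 -> lo=[5, 16] (size 2, max 16) hi=[21] (size 1, min 21) -> median=16
Step 4: insert 26 -> lo=[5, 16] (size 2, max 16) hi=[21, 26] (size 2, min 21) -> median=18.5
Step 5: insert 36 -> lo=[5, 16, 21] (size 3, max 21) hi=[26, 36] (size 2, min 26) -> median=21
Step 6: insert 23 -> lo=[5, 16, 21] (size 3, max 21) hi=[23, 26, 36] (size 3, min 23) -> median=22

Answer: 21 13 16 18.5 21 22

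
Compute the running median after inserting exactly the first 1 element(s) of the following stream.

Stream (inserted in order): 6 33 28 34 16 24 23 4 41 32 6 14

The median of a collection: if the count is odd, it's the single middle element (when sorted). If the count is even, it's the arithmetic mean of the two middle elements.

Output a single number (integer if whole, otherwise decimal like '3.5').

Step 1: insert 6 -> lo=[6] (size 1, max 6) hi=[] (size 0) -> median=6

Answer: 6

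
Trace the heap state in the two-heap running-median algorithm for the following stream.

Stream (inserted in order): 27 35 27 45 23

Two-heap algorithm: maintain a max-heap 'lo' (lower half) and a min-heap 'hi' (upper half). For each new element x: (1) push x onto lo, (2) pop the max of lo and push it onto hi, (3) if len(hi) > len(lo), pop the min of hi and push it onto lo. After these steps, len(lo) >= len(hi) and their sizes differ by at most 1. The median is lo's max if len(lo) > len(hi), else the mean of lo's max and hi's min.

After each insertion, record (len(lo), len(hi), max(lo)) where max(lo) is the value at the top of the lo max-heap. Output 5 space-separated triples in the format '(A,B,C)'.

Answer: (1,0,27) (1,1,27) (2,1,27) (2,2,27) (3,2,27)

Derivation:
Step 1: insert 27 -> lo=[27] hi=[] -> (len(lo)=1, len(hi)=0, max(lo)=27)
Step 2: insert 35 -> lo=[27] hi=[35] -> (len(lo)=1, len(hi)=1, max(lo)=27)
Step 3: insert 27 -> lo=[27, 27] hi=[35] -> (len(lo)=2, len(hi)=1, max(lo)=27)
Step 4: insert 45 -> lo=[27, 27] hi=[35, 45] -> (len(lo)=2, len(hi)=2, max(lo)=27)
Step 5: insert 23 -> lo=[23, 27, 27] hi=[35, 45] -> (len(lo)=3, len(hi)=2, max(lo)=27)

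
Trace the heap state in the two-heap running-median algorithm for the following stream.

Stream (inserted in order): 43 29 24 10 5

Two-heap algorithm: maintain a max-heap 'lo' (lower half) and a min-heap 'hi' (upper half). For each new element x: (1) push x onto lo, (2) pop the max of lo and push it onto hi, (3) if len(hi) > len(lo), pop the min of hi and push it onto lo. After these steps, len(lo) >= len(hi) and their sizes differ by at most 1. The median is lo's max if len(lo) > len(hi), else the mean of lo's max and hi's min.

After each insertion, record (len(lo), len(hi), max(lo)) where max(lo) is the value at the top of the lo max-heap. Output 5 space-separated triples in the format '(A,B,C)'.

Answer: (1,0,43) (1,1,29) (2,1,29) (2,2,24) (3,2,24)

Derivation:
Step 1: insert 43 -> lo=[43] hi=[] -> (len(lo)=1, len(hi)=0, max(lo)=43)
Step 2: insert 29 -> lo=[29] hi=[43] -> (len(lo)=1, len(hi)=1, max(lo)=29)
Step 3: insert 24 -> lo=[24, 29] hi=[43] -> (len(lo)=2, len(hi)=1, max(lo)=29)
Step 4: insert 10 -> lo=[10, 24] hi=[29, 43] -> (len(lo)=2, len(hi)=2, max(lo)=24)
Step 5: insert 5 -> lo=[5, 10, 24] hi=[29, 43] -> (len(lo)=3, len(hi)=2, max(lo)=24)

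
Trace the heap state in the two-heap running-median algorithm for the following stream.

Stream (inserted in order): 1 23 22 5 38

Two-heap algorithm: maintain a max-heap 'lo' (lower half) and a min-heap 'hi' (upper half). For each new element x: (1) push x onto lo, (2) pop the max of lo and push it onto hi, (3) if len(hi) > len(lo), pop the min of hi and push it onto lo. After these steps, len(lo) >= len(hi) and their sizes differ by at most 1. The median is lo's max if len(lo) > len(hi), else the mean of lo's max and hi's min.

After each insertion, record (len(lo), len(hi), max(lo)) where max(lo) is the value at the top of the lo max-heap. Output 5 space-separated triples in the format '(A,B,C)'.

Answer: (1,0,1) (1,1,1) (2,1,22) (2,2,5) (3,2,22)

Derivation:
Step 1: insert 1 -> lo=[1] hi=[] -> (len(lo)=1, len(hi)=0, max(lo)=1)
Step 2: insert 23 -> lo=[1] hi=[23] -> (len(lo)=1, len(hi)=1, max(lo)=1)
Step 3: insert 22 -> lo=[1, 22] hi=[23] -> (len(lo)=2, len(hi)=1, max(lo)=22)
Step 4: insert 5 -> lo=[1, 5] hi=[22, 23] -> (len(lo)=2, len(hi)=2, max(lo)=5)
Step 5: insert 38 -> lo=[1, 5, 22] hi=[23, 38] -> (len(lo)=3, len(hi)=2, max(lo)=22)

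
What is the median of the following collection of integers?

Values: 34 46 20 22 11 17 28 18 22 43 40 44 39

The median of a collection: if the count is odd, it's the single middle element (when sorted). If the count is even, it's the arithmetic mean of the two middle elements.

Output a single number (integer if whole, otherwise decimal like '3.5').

Answer: 28

Derivation:
Step 1: insert 34 -> lo=[34] (size 1, max 34) hi=[] (size 0) -> median=34
Step 2: insert 46 -> lo=[34] (size 1, max 34) hi=[46] (size 1, min 46) -> median=40
Step 3: insert 20 -> lo=[20, 34] (size 2, max 34) hi=[46] (size 1, min 46) -> median=34
Step 4: insert 22 -> lo=[20, 22] (size 2, max 22) hi=[34, 46] (size 2, min 34) -> median=28
Step 5: insert 11 -> lo=[11, 20, 22] (size 3, max 22) hi=[34, 46] (size 2, min 34) -> median=22
Step 6: insert 17 -> lo=[11, 17, 20] (size 3, max 20) hi=[22, 34, 46] (size 3, min 22) -> median=21
Step 7: insert 28 -> lo=[11, 17, 20, 22] (size 4, max 22) hi=[28, 34, 46] (size 3, min 28) -> median=22
Step 8: insert 18 -> lo=[11, 17, 18, 20] (size 4, max 20) hi=[22, 28, 34, 46] (size 4, min 22) -> median=21
Step 9: insert 22 -> lo=[11, 17, 18, 20, 22] (size 5, max 22) hi=[22, 28, 34, 46] (size 4, min 22) -> median=22
Step 10: insert 43 -> lo=[11, 17, 18, 20, 22] (size 5, max 22) hi=[22, 28, 34, 43, 46] (size 5, min 22) -> median=22
Step 11: insert 40 -> lo=[11, 17, 18, 20, 22, 22] (size 6, max 22) hi=[28, 34, 40, 43, 46] (size 5, min 28) -> median=22
Step 12: insert 44 -> lo=[11, 17, 18, 20, 22, 22] (size 6, max 22) hi=[28, 34, 40, 43, 44, 46] (size 6, min 28) -> median=25
Step 13: insert 39 -> lo=[11, 17, 18, 20, 22, 22, 28] (size 7, max 28) hi=[34, 39, 40, 43, 44, 46] (size 6, min 34) -> median=28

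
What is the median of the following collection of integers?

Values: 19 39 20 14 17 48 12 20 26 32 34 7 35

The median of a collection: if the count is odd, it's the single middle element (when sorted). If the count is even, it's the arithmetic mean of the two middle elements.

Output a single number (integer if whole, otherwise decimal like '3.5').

Step 1: insert 19 -> lo=[19] (size 1, max 19) hi=[] (size 0) -> median=19
Step 2: insert 39 -> lo=[19] (size 1, max 19) hi=[39] (size 1, min 39) -> median=29
Step 3: insert 20 -> lo=[19, 20] (size 2, max 20) hi=[39] (size 1, min 39) -> median=20
Step 4: insert 14 -> lo=[14, 19] (size 2, max 19) hi=[20, 39] (size 2, min 20) -> median=19.5
Step 5: insert 17 -> lo=[14, 17, 19] (size 3, max 19) hi=[20, 39] (size 2, min 20) -> median=19
Step 6: insert 48 -> lo=[14, 17, 19] (size 3, max 19) hi=[20, 39, 48] (size 3, min 20) -> median=19.5
Step 7: insert 12 -> lo=[12, 14, 17, 19] (size 4, max 19) hi=[20, 39, 48] (size 3, min 20) -> median=19
Step 8: insert 20 -> lo=[12, 14, 17, 19] (size 4, max 19) hi=[20, 20, 39, 48] (size 4, min 20) -> median=19.5
Step 9: insert 26 -> lo=[12, 14, 17, 19, 20] (size 5, max 20) hi=[20, 26, 39, 48] (size 4, min 20) -> median=20
Step 10: insert 32 -> lo=[12, 14, 17, 19, 20] (size 5, max 20) hi=[20, 26, 32, 39, 48] (size 5, min 20) -> median=20
Step 11: insert 34 -> lo=[12, 14, 17, 19, 20, 20] (size 6, max 20) hi=[26, 32, 34, 39, 48] (size 5, min 26) -> median=20
Step 12: insert 7 -> lo=[7, 12, 14, 17, 19, 20] (size 6, max 20) hi=[20, 26, 32, 34, 39, 48] (size 6, min 20) -> median=20
Step 13: insert 35 -> lo=[7, 12, 14, 17, 19, 20, 20] (size 7, max 20) hi=[26, 32, 34, 35, 39, 48] (size 6, min 26) -> median=20

Answer: 20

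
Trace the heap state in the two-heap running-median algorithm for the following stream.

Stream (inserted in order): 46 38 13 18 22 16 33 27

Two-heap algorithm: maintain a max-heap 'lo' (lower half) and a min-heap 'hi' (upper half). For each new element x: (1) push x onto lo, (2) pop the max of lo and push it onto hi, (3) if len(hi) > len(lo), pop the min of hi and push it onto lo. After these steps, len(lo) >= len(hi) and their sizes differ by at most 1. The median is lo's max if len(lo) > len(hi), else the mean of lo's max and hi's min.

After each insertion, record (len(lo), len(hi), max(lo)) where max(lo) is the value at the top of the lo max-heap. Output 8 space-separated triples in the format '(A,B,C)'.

Answer: (1,0,46) (1,1,38) (2,1,38) (2,2,18) (3,2,22) (3,3,18) (4,3,22) (4,4,22)

Derivation:
Step 1: insert 46 -> lo=[46] hi=[] -> (len(lo)=1, len(hi)=0, max(lo)=46)
Step 2: insert 38 -> lo=[38] hi=[46] -> (len(lo)=1, len(hi)=1, max(lo)=38)
Step 3: insert 13 -> lo=[13, 38] hi=[46] -> (len(lo)=2, len(hi)=1, max(lo)=38)
Step 4: insert 18 -> lo=[13, 18] hi=[38, 46] -> (len(lo)=2, len(hi)=2, max(lo)=18)
Step 5: insert 22 -> lo=[13, 18, 22] hi=[38, 46] -> (len(lo)=3, len(hi)=2, max(lo)=22)
Step 6: insert 16 -> lo=[13, 16, 18] hi=[22, 38, 46] -> (len(lo)=3, len(hi)=3, max(lo)=18)
Step 7: insert 33 -> lo=[13, 16, 18, 22] hi=[33, 38, 46] -> (len(lo)=4, len(hi)=3, max(lo)=22)
Step 8: insert 27 -> lo=[13, 16, 18, 22] hi=[27, 33, 38, 46] -> (len(lo)=4, len(hi)=4, max(lo)=22)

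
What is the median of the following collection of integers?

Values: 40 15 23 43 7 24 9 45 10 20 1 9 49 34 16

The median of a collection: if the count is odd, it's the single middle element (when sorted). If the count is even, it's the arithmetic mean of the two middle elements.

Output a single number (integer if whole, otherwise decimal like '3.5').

Step 1: insert 40 -> lo=[40] (size 1, max 40) hi=[] (size 0) -> median=40
Step 2: insert 15 -> lo=[15] (size 1, max 15) hi=[40] (size 1, min 40) -> median=27.5
Step 3: insert 23 -> lo=[15, 23] (size 2, max 23) hi=[40] (size 1, min 40) -> median=23
Step 4: insert 43 -> lo=[15, 23] (size 2, max 23) hi=[40, 43] (size 2, min 40) -> median=31.5
Step 5: insert 7 -> lo=[7, 15, 23] (size 3, max 23) hi=[40, 43] (size 2, min 40) -> median=23
Step 6: insert 24 -> lo=[7, 15, 23] (size 3, max 23) hi=[24, 40, 43] (size 3, min 24) -> median=23.5
Step 7: insert 9 -> lo=[7, 9, 15, 23] (size 4, max 23) hi=[24, 40, 43] (size 3, min 24) -> median=23
Step 8: insert 45 -> lo=[7, 9, 15, 23] (size 4, max 23) hi=[24, 40, 43, 45] (size 4, min 24) -> median=23.5
Step 9: insert 10 -> lo=[7, 9, 10, 15, 23] (size 5, max 23) hi=[24, 40, 43, 45] (size 4, min 24) -> median=23
Step 10: insert 20 -> lo=[7, 9, 10, 15, 20] (size 5, max 20) hi=[23, 24, 40, 43, 45] (size 5, min 23) -> median=21.5
Step 11: insert 1 -> lo=[1, 7, 9, 10, 15, 20] (size 6, max 20) hi=[23, 24, 40, 43, 45] (size 5, min 23) -> median=20
Step 12: insert 9 -> lo=[1, 7, 9, 9, 10, 15] (size 6, max 15) hi=[20, 23, 24, 40, 43, 45] (size 6, min 20) -> median=17.5
Step 13: insert 49 -> lo=[1, 7, 9, 9, 10, 15, 20] (size 7, max 20) hi=[23, 24, 40, 43, 45, 49] (size 6, min 23) -> median=20
Step 14: insert 34 -> lo=[1, 7, 9, 9, 10, 15, 20] (size 7, max 20) hi=[23, 24, 34, 40, 43, 45, 49] (size 7, min 23) -> median=21.5
Step 15: insert 16 -> lo=[1, 7, 9, 9, 10, 15, 16, 20] (size 8, max 20) hi=[23, 24, 34, 40, 43, 45, 49] (size 7, min 23) -> median=20

Answer: 20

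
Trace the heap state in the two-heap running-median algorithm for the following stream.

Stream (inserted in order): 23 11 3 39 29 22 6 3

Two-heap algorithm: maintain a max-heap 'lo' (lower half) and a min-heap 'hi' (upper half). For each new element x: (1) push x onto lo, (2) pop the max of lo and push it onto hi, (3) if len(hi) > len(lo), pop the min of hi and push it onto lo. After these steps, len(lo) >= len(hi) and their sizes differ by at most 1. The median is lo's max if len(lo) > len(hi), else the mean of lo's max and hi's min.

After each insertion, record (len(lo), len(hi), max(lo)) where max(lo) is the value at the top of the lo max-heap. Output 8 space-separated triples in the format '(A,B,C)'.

Answer: (1,0,23) (1,1,11) (2,1,11) (2,2,11) (3,2,23) (3,3,22) (4,3,22) (4,4,11)

Derivation:
Step 1: insert 23 -> lo=[23] hi=[] -> (len(lo)=1, len(hi)=0, max(lo)=23)
Step 2: insert 11 -> lo=[11] hi=[23] -> (len(lo)=1, len(hi)=1, max(lo)=11)
Step 3: insert 3 -> lo=[3, 11] hi=[23] -> (len(lo)=2, len(hi)=1, max(lo)=11)
Step 4: insert 39 -> lo=[3, 11] hi=[23, 39] -> (len(lo)=2, len(hi)=2, max(lo)=11)
Step 5: insert 29 -> lo=[3, 11, 23] hi=[29, 39] -> (len(lo)=3, len(hi)=2, max(lo)=23)
Step 6: insert 22 -> lo=[3, 11, 22] hi=[23, 29, 39] -> (len(lo)=3, len(hi)=3, max(lo)=22)
Step 7: insert 6 -> lo=[3, 6, 11, 22] hi=[23, 29, 39] -> (len(lo)=4, len(hi)=3, max(lo)=22)
Step 8: insert 3 -> lo=[3, 3, 6, 11] hi=[22, 23, 29, 39] -> (len(lo)=4, len(hi)=4, max(lo)=11)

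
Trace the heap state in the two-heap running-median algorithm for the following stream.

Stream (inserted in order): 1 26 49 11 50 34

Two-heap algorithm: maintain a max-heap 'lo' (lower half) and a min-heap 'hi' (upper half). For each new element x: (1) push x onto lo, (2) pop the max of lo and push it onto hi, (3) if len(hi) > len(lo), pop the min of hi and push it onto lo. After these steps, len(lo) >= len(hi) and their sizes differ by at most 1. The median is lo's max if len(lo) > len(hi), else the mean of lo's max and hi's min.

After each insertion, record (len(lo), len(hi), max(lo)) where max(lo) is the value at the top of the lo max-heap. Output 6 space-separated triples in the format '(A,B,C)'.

Step 1: insert 1 -> lo=[1] hi=[] -> (len(lo)=1, len(hi)=0, max(lo)=1)
Step 2: insert 26 -> lo=[1] hi=[26] -> (len(lo)=1, len(hi)=1, max(lo)=1)
Step 3: insert 49 -> lo=[1, 26] hi=[49] -> (len(lo)=2, len(hi)=1, max(lo)=26)
Step 4: insert 11 -> lo=[1, 11] hi=[26, 49] -> (len(lo)=2, len(hi)=2, max(lo)=11)
Step 5: insert 50 -> lo=[1, 11, 26] hi=[49, 50] -> (len(lo)=3, len(hi)=2, max(lo)=26)
Step 6: insert 34 -> lo=[1, 11, 26] hi=[34, 49, 50] -> (len(lo)=3, len(hi)=3, max(lo)=26)

Answer: (1,0,1) (1,1,1) (2,1,26) (2,2,11) (3,2,26) (3,3,26)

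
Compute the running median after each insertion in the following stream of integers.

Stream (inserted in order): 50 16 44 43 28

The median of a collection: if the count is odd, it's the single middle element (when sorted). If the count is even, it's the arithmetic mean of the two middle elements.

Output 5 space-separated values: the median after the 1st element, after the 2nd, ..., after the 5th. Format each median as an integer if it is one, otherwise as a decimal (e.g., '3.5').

Answer: 50 33 44 43.5 43

Derivation:
Step 1: insert 50 -> lo=[50] (size 1, max 50) hi=[] (size 0) -> median=50
Step 2: insert 16 -> lo=[16] (size 1, max 16) hi=[50] (size 1, min 50) -> median=33
Step 3: insert 44 -> lo=[16, 44] (size 2, max 44) hi=[50] (size 1, min 50) -> median=44
Step 4: insert 43 -> lo=[16, 43] (size 2, max 43) hi=[44, 50] (size 2, min 44) -> median=43.5
Step 5: insert 28 -> lo=[16, 28, 43] (size 3, max 43) hi=[44, 50] (size 2, min 44) -> median=43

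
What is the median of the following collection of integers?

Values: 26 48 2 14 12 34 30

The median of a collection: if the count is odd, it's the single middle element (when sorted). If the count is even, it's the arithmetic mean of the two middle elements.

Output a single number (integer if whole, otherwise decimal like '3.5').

Answer: 26

Derivation:
Step 1: insert 26 -> lo=[26] (size 1, max 26) hi=[] (size 0) -> median=26
Step 2: insert 48 -> lo=[26] (size 1, max 26) hi=[48] (size 1, min 48) -> median=37
Step 3: insert 2 -> lo=[2, 26] (size 2, max 26) hi=[48] (size 1, min 48) -> median=26
Step 4: insert 14 -> lo=[2, 14] (size 2, max 14) hi=[26, 48] (size 2, min 26) -> median=20
Step 5: insert 12 -> lo=[2, 12, 14] (size 3, max 14) hi=[26, 48] (size 2, min 26) -> median=14
Step 6: insert 34 -> lo=[2, 12, 14] (size 3, max 14) hi=[26, 34, 48] (size 3, min 26) -> median=20
Step 7: insert 30 -> lo=[2, 12, 14, 26] (size 4, max 26) hi=[30, 34, 48] (size 3, min 30) -> median=26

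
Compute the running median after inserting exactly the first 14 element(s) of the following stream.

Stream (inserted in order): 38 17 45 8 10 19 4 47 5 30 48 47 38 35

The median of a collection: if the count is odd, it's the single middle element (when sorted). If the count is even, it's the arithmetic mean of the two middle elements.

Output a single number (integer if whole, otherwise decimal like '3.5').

Answer: 32.5

Derivation:
Step 1: insert 38 -> lo=[38] (size 1, max 38) hi=[] (size 0) -> median=38
Step 2: insert 17 -> lo=[17] (size 1, max 17) hi=[38] (size 1, min 38) -> median=27.5
Step 3: insert 45 -> lo=[17, 38] (size 2, max 38) hi=[45] (size 1, min 45) -> median=38
Step 4: insert 8 -> lo=[8, 17] (size 2, max 17) hi=[38, 45] (size 2, min 38) -> median=27.5
Step 5: insert 10 -> lo=[8, 10, 17] (size 3, max 17) hi=[38, 45] (size 2, min 38) -> median=17
Step 6: insert 19 -> lo=[8, 10, 17] (size 3, max 17) hi=[19, 38, 45] (size 3, min 19) -> median=18
Step 7: insert 4 -> lo=[4, 8, 10, 17] (size 4, max 17) hi=[19, 38, 45] (size 3, min 19) -> median=17
Step 8: insert 47 -> lo=[4, 8, 10, 17] (size 4, max 17) hi=[19, 38, 45, 47] (size 4, min 19) -> median=18
Step 9: insert 5 -> lo=[4, 5, 8, 10, 17] (size 5, max 17) hi=[19, 38, 45, 47] (size 4, min 19) -> median=17
Step 10: insert 30 -> lo=[4, 5, 8, 10, 17] (size 5, max 17) hi=[19, 30, 38, 45, 47] (size 5, min 19) -> median=18
Step 11: insert 48 -> lo=[4, 5, 8, 10, 17, 19] (size 6, max 19) hi=[30, 38, 45, 47, 48] (size 5, min 30) -> median=19
Step 12: insert 47 -> lo=[4, 5, 8, 10, 17, 19] (size 6, max 19) hi=[30, 38, 45, 47, 47, 48] (size 6, min 30) -> median=24.5
Step 13: insert 38 -> lo=[4, 5, 8, 10, 17, 19, 30] (size 7, max 30) hi=[38, 38, 45, 47, 47, 48] (size 6, min 38) -> median=30
Step 14: insert 35 -> lo=[4, 5, 8, 10, 17, 19, 30] (size 7, max 30) hi=[35, 38, 38, 45, 47, 47, 48] (size 7, min 35) -> median=32.5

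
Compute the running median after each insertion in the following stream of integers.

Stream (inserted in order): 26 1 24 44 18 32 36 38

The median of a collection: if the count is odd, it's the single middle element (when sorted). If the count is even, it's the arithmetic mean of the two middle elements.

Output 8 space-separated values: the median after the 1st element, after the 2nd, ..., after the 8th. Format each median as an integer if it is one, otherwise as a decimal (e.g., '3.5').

Answer: 26 13.5 24 25 24 25 26 29

Derivation:
Step 1: insert 26 -> lo=[26] (size 1, max 26) hi=[] (size 0) -> median=26
Step 2: insert 1 -> lo=[1] (size 1, max 1) hi=[26] (size 1, min 26) -> median=13.5
Step 3: insert 24 -> lo=[1, 24] (size 2, max 24) hi=[26] (size 1, min 26) -> median=24
Step 4: insert 44 -> lo=[1, 24] (size 2, max 24) hi=[26, 44] (size 2, min 26) -> median=25
Step 5: insert 18 -> lo=[1, 18, 24] (size 3, max 24) hi=[26, 44] (size 2, min 26) -> median=24
Step 6: insert 32 -> lo=[1, 18, 24] (size 3, max 24) hi=[26, 32, 44] (size 3, min 26) -> median=25
Step 7: insert 36 -> lo=[1, 18, 24, 26] (size 4, max 26) hi=[32, 36, 44] (size 3, min 32) -> median=26
Step 8: insert 38 -> lo=[1, 18, 24, 26] (size 4, max 26) hi=[32, 36, 38, 44] (size 4, min 32) -> median=29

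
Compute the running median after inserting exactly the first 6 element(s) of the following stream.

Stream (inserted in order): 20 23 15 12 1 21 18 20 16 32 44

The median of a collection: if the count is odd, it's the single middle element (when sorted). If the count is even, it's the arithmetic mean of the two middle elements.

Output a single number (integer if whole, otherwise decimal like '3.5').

Step 1: insert 20 -> lo=[20] (size 1, max 20) hi=[] (size 0) -> median=20
Step 2: insert 23 -> lo=[20] (size 1, max 20) hi=[23] (size 1, min 23) -> median=21.5
Step 3: insert 15 -> lo=[15, 20] (size 2, max 20) hi=[23] (size 1, min 23) -> median=20
Step 4: insert 12 -> lo=[12, 15] (size 2, max 15) hi=[20, 23] (size 2, min 20) -> median=17.5
Step 5: insert 1 -> lo=[1, 12, 15] (size 3, max 15) hi=[20, 23] (size 2, min 20) -> median=15
Step 6: insert 21 -> lo=[1, 12, 15] (size 3, max 15) hi=[20, 21, 23] (size 3, min 20) -> median=17.5

Answer: 17.5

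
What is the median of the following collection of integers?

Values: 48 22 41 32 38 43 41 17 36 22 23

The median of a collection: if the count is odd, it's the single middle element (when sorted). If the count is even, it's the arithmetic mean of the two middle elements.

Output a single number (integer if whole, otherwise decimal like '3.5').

Step 1: insert 48 -> lo=[48] (size 1, max 48) hi=[] (size 0) -> median=48
Step 2: insert 22 -> lo=[22] (size 1, max 22) hi=[48] (size 1, min 48) -> median=35
Step 3: insert 41 -> lo=[22, 41] (size 2, max 41) hi=[48] (size 1, min 48) -> median=41
Step 4: insert 32 -> lo=[22, 32] (size 2, max 32) hi=[41, 48] (size 2, min 41) -> median=36.5
Step 5: insert 38 -> lo=[22, 32, 38] (size 3, max 38) hi=[41, 48] (size 2, min 41) -> median=38
Step 6: insert 43 -> lo=[22, 32, 38] (size 3, max 38) hi=[41, 43, 48] (size 3, min 41) -> median=39.5
Step 7: insert 41 -> lo=[22, 32, 38, 41] (size 4, max 41) hi=[41, 43, 48] (size 3, min 41) -> median=41
Step 8: insert 17 -> lo=[17, 22, 32, 38] (size 4, max 38) hi=[41, 41, 43, 48] (size 4, min 41) -> median=39.5
Step 9: insert 36 -> lo=[17, 22, 32, 36, 38] (size 5, max 38) hi=[41, 41, 43, 48] (size 4, min 41) -> median=38
Step 10: insert 22 -> lo=[17, 22, 22, 32, 36] (size 5, max 36) hi=[38, 41, 41, 43, 48] (size 5, min 38) -> median=37
Step 11: insert 23 -> lo=[17, 22, 22, 23, 32, 36] (size 6, max 36) hi=[38, 41, 41, 43, 48] (size 5, min 38) -> median=36

Answer: 36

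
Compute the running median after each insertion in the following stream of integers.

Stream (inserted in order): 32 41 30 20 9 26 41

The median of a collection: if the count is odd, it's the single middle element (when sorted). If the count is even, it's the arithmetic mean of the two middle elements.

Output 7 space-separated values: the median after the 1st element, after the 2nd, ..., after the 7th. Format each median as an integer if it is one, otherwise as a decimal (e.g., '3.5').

Step 1: insert 32 -> lo=[32] (size 1, max 32) hi=[] (size 0) -> median=32
Step 2: insert 41 -> lo=[32] (size 1, max 32) hi=[41] (size 1, min 41) -> median=36.5
Step 3: insert 30 -> lo=[30, 32] (size 2, max 32) hi=[41] (size 1, min 41) -> median=32
Step 4: insert 20 -> lo=[20, 30] (size 2, max 30) hi=[32, 41] (size 2, min 32) -> median=31
Step 5: insert 9 -> lo=[9, 20, 30] (size 3, max 30) hi=[32, 41] (size 2, min 32) -> median=30
Step 6: insert 26 -> lo=[9, 20, 26] (size 3, max 26) hi=[30, 32, 41] (size 3, min 30) -> median=28
Step 7: insert 41 -> lo=[9, 20, 26, 30] (size 4, max 30) hi=[32, 41, 41] (size 3, min 32) -> median=30

Answer: 32 36.5 32 31 30 28 30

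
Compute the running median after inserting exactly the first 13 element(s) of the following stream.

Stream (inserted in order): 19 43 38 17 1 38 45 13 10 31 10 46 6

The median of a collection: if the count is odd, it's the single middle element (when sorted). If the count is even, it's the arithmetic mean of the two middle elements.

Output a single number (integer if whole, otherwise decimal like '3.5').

Answer: 19

Derivation:
Step 1: insert 19 -> lo=[19] (size 1, max 19) hi=[] (size 0) -> median=19
Step 2: insert 43 -> lo=[19] (size 1, max 19) hi=[43] (size 1, min 43) -> median=31
Step 3: insert 38 -> lo=[19, 38] (size 2, max 38) hi=[43] (size 1, min 43) -> median=38
Step 4: insert 17 -> lo=[17, 19] (size 2, max 19) hi=[38, 43] (size 2, min 38) -> median=28.5
Step 5: insert 1 -> lo=[1, 17, 19] (size 3, max 19) hi=[38, 43] (size 2, min 38) -> median=19
Step 6: insert 38 -> lo=[1, 17, 19] (size 3, max 19) hi=[38, 38, 43] (size 3, min 38) -> median=28.5
Step 7: insert 45 -> lo=[1, 17, 19, 38] (size 4, max 38) hi=[38, 43, 45] (size 3, min 38) -> median=38
Step 8: insert 13 -> lo=[1, 13, 17, 19] (size 4, max 19) hi=[38, 38, 43, 45] (size 4, min 38) -> median=28.5
Step 9: insert 10 -> lo=[1, 10, 13, 17, 19] (size 5, max 19) hi=[38, 38, 43, 45] (size 4, min 38) -> median=19
Step 10: insert 31 -> lo=[1, 10, 13, 17, 19] (size 5, max 19) hi=[31, 38, 38, 43, 45] (size 5, min 31) -> median=25
Step 11: insert 10 -> lo=[1, 10, 10, 13, 17, 19] (size 6, max 19) hi=[31, 38, 38, 43, 45] (size 5, min 31) -> median=19
Step 12: insert 46 -> lo=[1, 10, 10, 13, 17, 19] (size 6, max 19) hi=[31, 38, 38, 43, 45, 46] (size 6, min 31) -> median=25
Step 13: insert 6 -> lo=[1, 6, 10, 10, 13, 17, 19] (size 7, max 19) hi=[31, 38, 38, 43, 45, 46] (size 6, min 31) -> median=19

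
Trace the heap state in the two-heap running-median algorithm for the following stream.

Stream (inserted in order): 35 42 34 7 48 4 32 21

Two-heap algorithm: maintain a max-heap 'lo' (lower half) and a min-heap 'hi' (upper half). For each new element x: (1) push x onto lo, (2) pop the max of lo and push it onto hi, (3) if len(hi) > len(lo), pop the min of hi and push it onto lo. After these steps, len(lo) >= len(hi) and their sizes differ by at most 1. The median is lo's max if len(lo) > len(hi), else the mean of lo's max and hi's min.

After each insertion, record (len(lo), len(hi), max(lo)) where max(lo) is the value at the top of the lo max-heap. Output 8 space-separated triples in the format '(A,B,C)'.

Answer: (1,0,35) (1,1,35) (2,1,35) (2,2,34) (3,2,35) (3,3,34) (4,3,34) (4,4,32)

Derivation:
Step 1: insert 35 -> lo=[35] hi=[] -> (len(lo)=1, len(hi)=0, max(lo)=35)
Step 2: insert 42 -> lo=[35] hi=[42] -> (len(lo)=1, len(hi)=1, max(lo)=35)
Step 3: insert 34 -> lo=[34, 35] hi=[42] -> (len(lo)=2, len(hi)=1, max(lo)=35)
Step 4: insert 7 -> lo=[7, 34] hi=[35, 42] -> (len(lo)=2, len(hi)=2, max(lo)=34)
Step 5: insert 48 -> lo=[7, 34, 35] hi=[42, 48] -> (len(lo)=3, len(hi)=2, max(lo)=35)
Step 6: insert 4 -> lo=[4, 7, 34] hi=[35, 42, 48] -> (len(lo)=3, len(hi)=3, max(lo)=34)
Step 7: insert 32 -> lo=[4, 7, 32, 34] hi=[35, 42, 48] -> (len(lo)=4, len(hi)=3, max(lo)=34)
Step 8: insert 21 -> lo=[4, 7, 21, 32] hi=[34, 35, 42, 48] -> (len(lo)=4, len(hi)=4, max(lo)=32)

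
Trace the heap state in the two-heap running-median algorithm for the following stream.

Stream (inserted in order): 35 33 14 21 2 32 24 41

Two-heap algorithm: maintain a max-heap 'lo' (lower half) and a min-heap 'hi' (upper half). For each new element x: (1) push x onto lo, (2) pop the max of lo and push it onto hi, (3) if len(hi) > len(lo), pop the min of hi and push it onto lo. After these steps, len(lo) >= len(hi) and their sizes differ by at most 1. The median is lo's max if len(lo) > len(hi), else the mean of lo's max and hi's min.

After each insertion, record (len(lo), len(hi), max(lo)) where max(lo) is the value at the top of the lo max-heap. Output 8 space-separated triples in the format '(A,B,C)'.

Answer: (1,0,35) (1,1,33) (2,1,33) (2,2,21) (3,2,21) (3,3,21) (4,3,24) (4,4,24)

Derivation:
Step 1: insert 35 -> lo=[35] hi=[] -> (len(lo)=1, len(hi)=0, max(lo)=35)
Step 2: insert 33 -> lo=[33] hi=[35] -> (len(lo)=1, len(hi)=1, max(lo)=33)
Step 3: insert 14 -> lo=[14, 33] hi=[35] -> (len(lo)=2, len(hi)=1, max(lo)=33)
Step 4: insert 21 -> lo=[14, 21] hi=[33, 35] -> (len(lo)=2, len(hi)=2, max(lo)=21)
Step 5: insert 2 -> lo=[2, 14, 21] hi=[33, 35] -> (len(lo)=3, len(hi)=2, max(lo)=21)
Step 6: insert 32 -> lo=[2, 14, 21] hi=[32, 33, 35] -> (len(lo)=3, len(hi)=3, max(lo)=21)
Step 7: insert 24 -> lo=[2, 14, 21, 24] hi=[32, 33, 35] -> (len(lo)=4, len(hi)=3, max(lo)=24)
Step 8: insert 41 -> lo=[2, 14, 21, 24] hi=[32, 33, 35, 41] -> (len(lo)=4, len(hi)=4, max(lo)=24)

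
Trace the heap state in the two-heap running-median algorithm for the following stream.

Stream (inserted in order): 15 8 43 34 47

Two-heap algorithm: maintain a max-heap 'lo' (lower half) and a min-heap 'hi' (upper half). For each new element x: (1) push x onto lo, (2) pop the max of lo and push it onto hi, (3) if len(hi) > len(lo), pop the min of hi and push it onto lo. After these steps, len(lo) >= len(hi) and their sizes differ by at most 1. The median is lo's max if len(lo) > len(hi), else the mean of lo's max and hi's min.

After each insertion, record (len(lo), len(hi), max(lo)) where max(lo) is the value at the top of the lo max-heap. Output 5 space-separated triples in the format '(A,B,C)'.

Step 1: insert 15 -> lo=[15] hi=[] -> (len(lo)=1, len(hi)=0, max(lo)=15)
Step 2: insert 8 -> lo=[8] hi=[15] -> (len(lo)=1, len(hi)=1, max(lo)=8)
Step 3: insert 43 -> lo=[8, 15] hi=[43] -> (len(lo)=2, len(hi)=1, max(lo)=15)
Step 4: insert 34 -> lo=[8, 15] hi=[34, 43] -> (len(lo)=2, len(hi)=2, max(lo)=15)
Step 5: insert 47 -> lo=[8, 15, 34] hi=[43, 47] -> (len(lo)=3, len(hi)=2, max(lo)=34)

Answer: (1,0,15) (1,1,8) (2,1,15) (2,2,15) (3,2,34)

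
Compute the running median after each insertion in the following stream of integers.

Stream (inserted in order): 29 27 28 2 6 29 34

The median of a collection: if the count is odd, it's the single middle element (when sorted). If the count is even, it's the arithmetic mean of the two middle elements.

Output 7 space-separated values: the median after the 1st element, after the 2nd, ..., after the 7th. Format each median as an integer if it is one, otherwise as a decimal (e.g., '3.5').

Step 1: insert 29 -> lo=[29] (size 1, max 29) hi=[] (size 0) -> median=29
Step 2: insert 27 -> lo=[27] (size 1, max 27) hi=[29] (size 1, min 29) -> median=28
Step 3: insert 28 -> lo=[27, 28] (size 2, max 28) hi=[29] (size 1, min 29) -> median=28
Step 4: insert 2 -> lo=[2, 27] (size 2, max 27) hi=[28, 29] (size 2, min 28) -> median=27.5
Step 5: insert 6 -> lo=[2, 6, 27] (size 3, max 27) hi=[28, 29] (size 2, min 28) -> median=27
Step 6: insert 29 -> lo=[2, 6, 27] (size 3, max 27) hi=[28, 29, 29] (size 3, min 28) -> median=27.5
Step 7: insert 34 -> lo=[2, 6, 27, 28] (size 4, max 28) hi=[29, 29, 34] (size 3, min 29) -> median=28

Answer: 29 28 28 27.5 27 27.5 28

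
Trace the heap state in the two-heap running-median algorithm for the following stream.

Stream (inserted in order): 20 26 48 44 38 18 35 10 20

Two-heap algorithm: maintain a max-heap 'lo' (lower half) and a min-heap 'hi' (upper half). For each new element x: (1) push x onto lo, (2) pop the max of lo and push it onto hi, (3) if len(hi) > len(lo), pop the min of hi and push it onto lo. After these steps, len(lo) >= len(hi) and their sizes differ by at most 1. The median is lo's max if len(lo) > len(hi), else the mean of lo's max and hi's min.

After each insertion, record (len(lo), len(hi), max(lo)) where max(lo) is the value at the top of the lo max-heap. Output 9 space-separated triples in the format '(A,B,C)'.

Step 1: insert 20 -> lo=[20] hi=[] -> (len(lo)=1, len(hi)=0, max(lo)=20)
Step 2: insert 26 -> lo=[20] hi=[26] -> (len(lo)=1, len(hi)=1, max(lo)=20)
Step 3: insert 48 -> lo=[20, 26] hi=[48] -> (len(lo)=2, len(hi)=1, max(lo)=26)
Step 4: insert 44 -> lo=[20, 26] hi=[44, 48] -> (len(lo)=2, len(hi)=2, max(lo)=26)
Step 5: insert 38 -> lo=[20, 26, 38] hi=[44, 48] -> (len(lo)=3, len(hi)=2, max(lo)=38)
Step 6: insert 18 -> lo=[18, 20, 26] hi=[38, 44, 48] -> (len(lo)=3, len(hi)=3, max(lo)=26)
Step 7: insert 35 -> lo=[18, 20, 26, 35] hi=[38, 44, 48] -> (len(lo)=4, len(hi)=3, max(lo)=35)
Step 8: insert 10 -> lo=[10, 18, 20, 26] hi=[35, 38, 44, 48] -> (len(lo)=4, len(hi)=4, max(lo)=26)
Step 9: insert 20 -> lo=[10, 18, 20, 20, 26] hi=[35, 38, 44, 48] -> (len(lo)=5, len(hi)=4, max(lo)=26)

Answer: (1,0,20) (1,1,20) (2,1,26) (2,2,26) (3,2,38) (3,3,26) (4,3,35) (4,4,26) (5,4,26)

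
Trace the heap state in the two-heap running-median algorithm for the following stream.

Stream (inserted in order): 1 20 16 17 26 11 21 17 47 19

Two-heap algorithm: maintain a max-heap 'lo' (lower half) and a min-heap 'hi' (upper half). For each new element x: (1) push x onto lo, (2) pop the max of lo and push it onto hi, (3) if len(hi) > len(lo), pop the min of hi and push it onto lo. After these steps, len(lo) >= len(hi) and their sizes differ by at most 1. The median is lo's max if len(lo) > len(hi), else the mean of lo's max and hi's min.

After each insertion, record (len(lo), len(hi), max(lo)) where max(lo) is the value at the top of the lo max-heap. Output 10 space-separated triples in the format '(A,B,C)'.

Step 1: insert 1 -> lo=[1] hi=[] -> (len(lo)=1, len(hi)=0, max(lo)=1)
Step 2: insert 20 -> lo=[1] hi=[20] -> (len(lo)=1, len(hi)=1, max(lo)=1)
Step 3: insert 16 -> lo=[1, 16] hi=[20] -> (len(lo)=2, len(hi)=1, max(lo)=16)
Step 4: insert 17 -> lo=[1, 16] hi=[17, 20] -> (len(lo)=2, len(hi)=2, max(lo)=16)
Step 5: insert 26 -> lo=[1, 16, 17] hi=[20, 26] -> (len(lo)=3, len(hi)=2, max(lo)=17)
Step 6: insert 11 -> lo=[1, 11, 16] hi=[17, 20, 26] -> (len(lo)=3, len(hi)=3, max(lo)=16)
Step 7: insert 21 -> lo=[1, 11, 16, 17] hi=[20, 21, 26] -> (len(lo)=4, len(hi)=3, max(lo)=17)
Step 8: insert 17 -> lo=[1, 11, 16, 17] hi=[17, 20, 21, 26] -> (len(lo)=4, len(hi)=4, max(lo)=17)
Step 9: insert 47 -> lo=[1, 11, 16, 17, 17] hi=[20, 21, 26, 47] -> (len(lo)=5, len(hi)=4, max(lo)=17)
Step 10: insert 19 -> lo=[1, 11, 16, 17, 17] hi=[19, 20, 21, 26, 47] -> (len(lo)=5, len(hi)=5, max(lo)=17)

Answer: (1,0,1) (1,1,1) (2,1,16) (2,2,16) (3,2,17) (3,3,16) (4,3,17) (4,4,17) (5,4,17) (5,5,17)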